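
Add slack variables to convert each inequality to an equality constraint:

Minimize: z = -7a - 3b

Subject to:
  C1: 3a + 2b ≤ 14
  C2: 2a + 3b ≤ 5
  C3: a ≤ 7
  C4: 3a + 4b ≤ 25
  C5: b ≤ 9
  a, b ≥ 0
min z = -7a - 3b

s.t.
  3a + 2b + s1 = 14
  2a + 3b + s2 = 5
  a + s3 = 7
  3a + 4b + s4 = 25
  b + s5 = 9
  a, b, s1, s2, s3, s4, s5 ≥ 0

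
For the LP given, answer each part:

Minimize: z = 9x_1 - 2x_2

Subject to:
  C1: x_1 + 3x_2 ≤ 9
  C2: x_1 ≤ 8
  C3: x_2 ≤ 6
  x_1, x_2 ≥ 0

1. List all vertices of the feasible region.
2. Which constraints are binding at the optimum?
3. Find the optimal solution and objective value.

1. (0, 0), (8, 0), (8, 0.3333), (0, 3)
2. C1, x_1 ≥ 0
3. x_1 = 0, x_2 = 3, z = -6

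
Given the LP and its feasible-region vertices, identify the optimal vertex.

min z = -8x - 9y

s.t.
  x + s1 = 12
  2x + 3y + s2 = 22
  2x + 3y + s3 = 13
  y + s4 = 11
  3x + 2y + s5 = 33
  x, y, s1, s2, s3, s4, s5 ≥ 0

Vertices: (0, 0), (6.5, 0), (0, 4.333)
Evaluating z = -8x - 9y at each vertex:
  (0, 0): z = 0
  (6.5, 0): z = -52
  (0, 4.333): z = -39

The smallest value is z = -52, attained at (6.5, 0).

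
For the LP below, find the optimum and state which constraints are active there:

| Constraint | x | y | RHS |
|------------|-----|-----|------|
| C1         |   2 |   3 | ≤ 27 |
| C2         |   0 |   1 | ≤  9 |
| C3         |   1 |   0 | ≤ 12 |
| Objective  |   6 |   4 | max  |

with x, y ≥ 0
Optimal: x = 12, y = 1
Slack at optimum:
  C1: slack = 0 (binding)
  C2: slack = 8
  C3: slack = 0 (binding)
  x ≥ 0: x = 12
  y ≥ 0: y = 1
Binding constraints: C1, C3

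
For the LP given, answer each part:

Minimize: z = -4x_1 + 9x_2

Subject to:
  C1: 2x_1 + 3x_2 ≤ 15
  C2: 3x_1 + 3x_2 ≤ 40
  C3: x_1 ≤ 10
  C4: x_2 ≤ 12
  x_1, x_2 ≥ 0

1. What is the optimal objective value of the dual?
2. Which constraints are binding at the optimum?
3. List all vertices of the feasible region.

1. -30 (by strong duality, equal to the primal optimum)
2. C1, x_2 ≥ 0
3. (0, 0), (7.5, 0), (0, 5)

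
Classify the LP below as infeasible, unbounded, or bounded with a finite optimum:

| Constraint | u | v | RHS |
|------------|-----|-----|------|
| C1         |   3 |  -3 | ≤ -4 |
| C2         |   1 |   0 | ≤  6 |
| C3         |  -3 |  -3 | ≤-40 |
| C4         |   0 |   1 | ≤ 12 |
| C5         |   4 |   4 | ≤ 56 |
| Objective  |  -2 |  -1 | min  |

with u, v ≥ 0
The point (6, 8) satisfies every constraint, so the LP is feasible; the constraints give u ≤ 6 and v ≤ 12, which with u, v ≥ 0 keep the feasible region inside a bounded box. A feasible, bounded LP attains a finite optimum at a vertex.

The LP has an optimal solution: (6, 8) with z = -20.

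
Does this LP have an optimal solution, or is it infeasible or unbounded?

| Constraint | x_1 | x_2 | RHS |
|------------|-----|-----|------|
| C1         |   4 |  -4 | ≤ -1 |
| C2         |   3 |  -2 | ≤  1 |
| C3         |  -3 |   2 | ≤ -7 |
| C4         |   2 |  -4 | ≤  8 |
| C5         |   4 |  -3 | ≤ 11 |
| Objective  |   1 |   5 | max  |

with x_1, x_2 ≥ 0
C2 requires 3x_1 - 2x_2 ≤ 1, while C3 (-3x_1 + 2x_2 ≤ -7) is equivalent to 3x_1 - 2x_2 ≥ 7. Together they would need 7 ≤ 3x_1 - 2x_2 ≤ 1, which is impossible since 7 > 1. No point satisfies all constraints.

Infeasible — the constraint set is empty.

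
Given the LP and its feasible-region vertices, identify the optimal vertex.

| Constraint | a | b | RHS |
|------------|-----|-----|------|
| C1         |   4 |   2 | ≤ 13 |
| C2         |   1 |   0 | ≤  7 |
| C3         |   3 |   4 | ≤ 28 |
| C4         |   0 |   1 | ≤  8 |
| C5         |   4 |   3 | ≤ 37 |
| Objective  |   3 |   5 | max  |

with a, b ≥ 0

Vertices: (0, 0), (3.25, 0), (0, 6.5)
Evaluating z = 3a + 5b at each vertex:
  (0, 0): z = 0
  (3.25, 0): z = 9.75
  (0, 6.5): z = 32.5

The largest value is z = 32.5, attained at (0, 6.5).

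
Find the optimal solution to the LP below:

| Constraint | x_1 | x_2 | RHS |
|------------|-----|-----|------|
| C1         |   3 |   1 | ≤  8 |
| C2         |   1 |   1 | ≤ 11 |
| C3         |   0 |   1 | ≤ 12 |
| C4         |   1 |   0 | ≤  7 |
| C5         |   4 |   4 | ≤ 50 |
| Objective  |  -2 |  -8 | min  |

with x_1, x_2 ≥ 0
x_1 = 0, x_2 = 8, z = -64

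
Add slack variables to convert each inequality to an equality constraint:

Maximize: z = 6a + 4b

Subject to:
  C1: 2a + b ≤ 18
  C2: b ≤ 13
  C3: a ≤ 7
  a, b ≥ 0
max z = 6a + 4b

s.t.
  2a + b + s1 = 18
  b + s2 = 13
  a + s3 = 7
  a, b, s1, s2, s3 ≥ 0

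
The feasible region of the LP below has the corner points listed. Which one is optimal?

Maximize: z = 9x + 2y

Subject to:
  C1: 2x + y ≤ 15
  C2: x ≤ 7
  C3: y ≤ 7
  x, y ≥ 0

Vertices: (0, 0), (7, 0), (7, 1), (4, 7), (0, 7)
(7, 1) with z = 65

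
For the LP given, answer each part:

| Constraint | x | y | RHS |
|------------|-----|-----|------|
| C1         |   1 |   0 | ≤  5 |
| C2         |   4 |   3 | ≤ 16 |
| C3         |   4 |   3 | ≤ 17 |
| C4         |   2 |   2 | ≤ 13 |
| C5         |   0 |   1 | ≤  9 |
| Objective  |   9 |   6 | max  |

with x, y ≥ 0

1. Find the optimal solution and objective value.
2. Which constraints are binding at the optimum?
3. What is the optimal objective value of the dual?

1. x = 4, y = 0, z = 36
2. C2, y ≥ 0
3. 36 (by strong duality, equal to the primal optimum)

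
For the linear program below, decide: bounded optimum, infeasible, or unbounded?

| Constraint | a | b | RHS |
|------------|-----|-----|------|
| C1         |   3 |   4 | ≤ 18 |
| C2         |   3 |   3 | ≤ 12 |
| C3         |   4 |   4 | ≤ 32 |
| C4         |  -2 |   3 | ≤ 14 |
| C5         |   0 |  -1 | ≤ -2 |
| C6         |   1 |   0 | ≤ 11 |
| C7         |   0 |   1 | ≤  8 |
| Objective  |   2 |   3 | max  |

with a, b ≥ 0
The point (0, 4) satisfies every constraint, so the LP is feasible; the constraints give a ≤ 11 and b ≤ 8, which with a, b ≥ 0 keep the feasible region inside a bounded box. A feasible, bounded LP attains a finite optimum at a vertex.

The LP has an optimal solution: (0, 4) with z = 12.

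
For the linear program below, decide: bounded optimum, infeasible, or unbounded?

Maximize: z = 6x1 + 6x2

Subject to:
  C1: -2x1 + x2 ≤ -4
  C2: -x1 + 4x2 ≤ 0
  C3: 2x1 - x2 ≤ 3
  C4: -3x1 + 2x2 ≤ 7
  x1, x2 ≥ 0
C3 requires 2x1 - x2 ≤ 3, while C1 (-2x1 + x2 ≤ -4) is equivalent to 2x1 - x2 ≥ 4. Together they would need 4 ≤ 2x1 - x2 ≤ 3, which is impossible since 4 > 3. No point satisfies all constraints.

Infeasible — the constraint set is empty.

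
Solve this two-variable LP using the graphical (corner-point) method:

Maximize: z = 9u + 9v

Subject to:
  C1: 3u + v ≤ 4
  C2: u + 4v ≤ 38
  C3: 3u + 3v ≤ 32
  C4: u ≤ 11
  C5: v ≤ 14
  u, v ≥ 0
Each vertex is the intersection of two constraint boundaries that also satisfies all remaining constraints:
  u = 0 and v = 0 → (0, 0)
  3u + v = 4 and v = 0 → (1.333, 0)
  3u + v = 4 and u = 0 → (0, 4)

Evaluating z = 9u + 9v at each vertex:
  (0, 0): z = 0
  (1.333, 0): z = 12
  (0, 4): z = 36

The maximum is at (0, 4) with z = 36.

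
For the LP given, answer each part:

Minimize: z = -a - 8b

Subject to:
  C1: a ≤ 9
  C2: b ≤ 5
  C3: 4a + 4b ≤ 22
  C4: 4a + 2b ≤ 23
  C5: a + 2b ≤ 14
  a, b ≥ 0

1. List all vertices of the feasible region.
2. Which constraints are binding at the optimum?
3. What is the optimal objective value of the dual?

1. (0, 0), (5.5, 0), (0.5, 5), (0, 5)
2. C2, C3
3. -40.5 (by strong duality, equal to the primal optimum)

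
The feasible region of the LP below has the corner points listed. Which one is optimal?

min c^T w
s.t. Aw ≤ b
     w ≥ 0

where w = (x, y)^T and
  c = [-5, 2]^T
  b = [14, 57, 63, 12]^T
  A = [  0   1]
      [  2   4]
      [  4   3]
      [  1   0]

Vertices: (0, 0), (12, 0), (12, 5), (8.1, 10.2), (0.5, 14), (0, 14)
Evaluating z = -5x + 2y at each vertex:
  (0, 0): z = 0
  (12, 0): z = -60
  (12, 5): z = -50
  (8.1, 10.2): z = -20.1
  (0.5, 14): z = 25.5
  (0, 14): z = 28

The smallest value is z = -60, attained at (12, 0).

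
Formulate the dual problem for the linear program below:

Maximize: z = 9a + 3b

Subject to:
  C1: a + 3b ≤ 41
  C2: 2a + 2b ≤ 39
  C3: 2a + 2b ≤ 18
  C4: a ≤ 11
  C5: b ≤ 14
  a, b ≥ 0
Minimize: z = 41y1 + 39y2 + 18y3 + 11y4 + 14y5

Subject to:
  C1: -y1 - 2y2 - 2y3 - y4 ≤ -9
  C2: -3y1 - 2y2 - 2y3 - y5 ≤ -3
  y1, y2, y3, y4, y5 ≥ 0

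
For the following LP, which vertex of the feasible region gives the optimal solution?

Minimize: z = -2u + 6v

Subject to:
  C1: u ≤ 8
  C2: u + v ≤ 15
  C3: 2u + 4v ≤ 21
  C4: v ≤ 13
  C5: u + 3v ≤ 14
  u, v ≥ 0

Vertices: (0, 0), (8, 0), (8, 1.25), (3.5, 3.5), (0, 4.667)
Evaluating z = -2u + 6v at each vertex:
  (0, 0): z = 0
  (8, 0): z = -16
  (8, 1.25): z = -8.5
  (3.5, 3.5): z = 14
  (0, 4.667): z = 28

The smallest value is z = -16, attained at (8, 0).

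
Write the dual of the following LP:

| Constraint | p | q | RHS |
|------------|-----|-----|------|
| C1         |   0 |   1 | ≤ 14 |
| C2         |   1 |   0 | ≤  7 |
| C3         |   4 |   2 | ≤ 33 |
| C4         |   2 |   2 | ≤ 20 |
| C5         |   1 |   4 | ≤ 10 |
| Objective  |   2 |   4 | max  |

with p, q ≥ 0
Minimize: z = 14y1 + 7y2 + 33y3 + 20y4 + 10y5

Subject to:
  C1: -y2 - 4y3 - 2y4 - y5 ≤ -2
  C2: -y1 - 2y3 - 2y4 - 4y5 ≤ -4
  y1, y2, y3, y4, y5 ≥ 0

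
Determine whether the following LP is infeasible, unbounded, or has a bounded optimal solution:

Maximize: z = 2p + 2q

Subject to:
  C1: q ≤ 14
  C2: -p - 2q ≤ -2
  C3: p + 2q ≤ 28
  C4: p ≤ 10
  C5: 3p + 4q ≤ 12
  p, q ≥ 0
The point (4, 0) satisfies every constraint, so the LP is feasible; the constraints give p ≤ 10 and q ≤ 14, which with p, q ≥ 0 keep the feasible region inside a bounded box. A feasible, bounded LP attains a finite optimum at a vertex.

Evaluating z = 2p + 2q at each vertex:
  (2, 0): z = 4
  (4, 0): z = 8
  (0, 3): z = 6
  (0, 1): z = 2

Bounded optimum: z* = 8 at (4, 0).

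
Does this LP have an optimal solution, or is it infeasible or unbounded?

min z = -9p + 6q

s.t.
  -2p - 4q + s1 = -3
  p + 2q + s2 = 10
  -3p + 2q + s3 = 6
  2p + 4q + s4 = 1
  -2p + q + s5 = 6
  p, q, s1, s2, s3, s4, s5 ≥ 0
The row 2p + 4q + s4 = 1 with s4 ≥ 0 requires 2p + 4q ≤ 1, while the row -2p - 4q + s1 = -3 with s1 ≥ 0 is equivalent to 2p + 4q ≥ 3. Together they would need 3 ≤ 2p + 4q ≤ 1, which is impossible since 3 > 1. No point satisfies all constraints.

Infeasible: no point satisfies all constraints simultaneously.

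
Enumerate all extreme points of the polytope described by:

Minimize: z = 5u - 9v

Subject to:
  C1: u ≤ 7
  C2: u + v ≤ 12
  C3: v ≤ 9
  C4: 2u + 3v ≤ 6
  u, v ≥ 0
Each vertex is the intersection of two constraint boundaries that also satisfies all remaining constraints:
  u = 0 and v = 0 → (0, 0)
  2u + 3v = 6 and v = 0 → (3, 0)
  2u + 3v = 6 and u = 0 → (0, 2)

Vertices: (0, 0), (3, 0), (0, 2)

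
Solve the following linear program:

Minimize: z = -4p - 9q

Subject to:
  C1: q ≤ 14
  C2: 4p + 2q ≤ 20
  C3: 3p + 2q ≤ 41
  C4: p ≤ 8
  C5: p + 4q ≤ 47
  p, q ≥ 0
p = 0, q = 10, z = -90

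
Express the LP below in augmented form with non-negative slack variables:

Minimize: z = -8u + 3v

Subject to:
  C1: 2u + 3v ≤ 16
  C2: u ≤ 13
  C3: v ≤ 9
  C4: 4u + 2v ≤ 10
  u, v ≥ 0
min z = -8u + 3v

s.t.
  2u + 3v + s1 = 16
  u + s2 = 13
  v + s3 = 9
  4u + 2v + s4 = 10
  u, v, s1, s2, s3, s4 ≥ 0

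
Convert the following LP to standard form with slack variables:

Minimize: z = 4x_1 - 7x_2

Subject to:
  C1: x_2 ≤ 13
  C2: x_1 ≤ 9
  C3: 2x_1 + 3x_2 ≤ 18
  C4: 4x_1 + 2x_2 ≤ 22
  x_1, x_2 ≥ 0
min z = 4x_1 - 7x_2

s.t.
  x_2 + s1 = 13
  x_1 + s2 = 9
  2x_1 + 3x_2 + s3 = 18
  4x_1 + 2x_2 + s4 = 22
  x_1, x_2, s1, s2, s3, s4 ≥ 0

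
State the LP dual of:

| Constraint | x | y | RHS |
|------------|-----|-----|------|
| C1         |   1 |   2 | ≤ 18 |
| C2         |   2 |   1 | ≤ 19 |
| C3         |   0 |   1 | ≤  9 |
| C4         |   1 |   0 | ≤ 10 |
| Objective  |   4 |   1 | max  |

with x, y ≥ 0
Minimize: z = 18y1 + 19y2 + 9y3 + 10y4

Subject to:
  C1: -y1 - 2y2 - y4 ≤ -4
  C2: -2y1 - y2 - y3 ≤ -1
  y1, y2, y3, y4 ≥ 0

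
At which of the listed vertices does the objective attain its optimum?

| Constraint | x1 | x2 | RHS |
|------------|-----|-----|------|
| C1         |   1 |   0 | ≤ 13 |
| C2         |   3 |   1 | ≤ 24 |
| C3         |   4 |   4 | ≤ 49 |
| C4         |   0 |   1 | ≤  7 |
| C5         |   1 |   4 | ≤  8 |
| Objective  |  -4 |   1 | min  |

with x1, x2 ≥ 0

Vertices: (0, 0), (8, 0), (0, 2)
Evaluating z = -4x1 + x2 at each vertex:
  (0, 0): z = 0
  (8, 0): z = -32
  (0, 2): z = 2

The smallest value is z = -32, attained at (8, 0).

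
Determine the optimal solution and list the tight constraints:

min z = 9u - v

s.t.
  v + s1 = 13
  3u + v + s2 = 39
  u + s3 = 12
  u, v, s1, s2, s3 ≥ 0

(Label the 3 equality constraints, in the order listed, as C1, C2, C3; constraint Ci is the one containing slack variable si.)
Optimal: u = 0, v = 13
Slack at optimum:
  C1: slack = 0 (binding)
  C2: slack = 26
  C3: slack = 12
  u ≥ 0: u = 0 (binding)
  v ≥ 0: v = 13
Binding constraints: C1, u ≥ 0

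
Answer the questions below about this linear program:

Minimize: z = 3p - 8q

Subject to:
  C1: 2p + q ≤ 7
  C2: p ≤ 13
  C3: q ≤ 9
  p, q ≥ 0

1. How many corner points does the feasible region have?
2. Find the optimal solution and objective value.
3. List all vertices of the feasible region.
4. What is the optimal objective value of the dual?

1. 3
2. p = 0, q = 7, z = -56
3. (0, 0), (3.5, 0), (0, 7)
4. -56 (by strong duality, equal to the primal optimum)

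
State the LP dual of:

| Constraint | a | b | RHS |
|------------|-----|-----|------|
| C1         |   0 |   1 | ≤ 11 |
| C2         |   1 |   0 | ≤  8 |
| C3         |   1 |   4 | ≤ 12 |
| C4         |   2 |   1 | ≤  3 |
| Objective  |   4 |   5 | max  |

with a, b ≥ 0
Minimize: z = 11y1 + 8y2 + 12y3 + 3y4

Subject to:
  C1: -y2 - y3 - 2y4 ≤ -4
  C2: -y1 - 4y3 - y4 ≤ -5
  y1, y2, y3, y4 ≥ 0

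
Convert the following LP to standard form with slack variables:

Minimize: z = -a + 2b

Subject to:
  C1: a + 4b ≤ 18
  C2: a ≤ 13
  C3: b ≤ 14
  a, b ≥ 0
min z = -a + 2b

s.t.
  a + 4b + s1 = 18
  a + s2 = 13
  b + s3 = 14
  a, b, s1, s2, s3 ≥ 0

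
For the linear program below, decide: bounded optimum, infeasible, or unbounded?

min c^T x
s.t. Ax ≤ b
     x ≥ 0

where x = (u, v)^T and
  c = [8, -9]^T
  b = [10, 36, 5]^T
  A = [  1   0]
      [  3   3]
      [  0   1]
The point (0, 5) satisfies every constraint, so the LP is feasible; the constraints give u ≤ 10 and v ≤ 5, which with u, v ≥ 0 keep the feasible region inside a bounded box. A feasible, bounded LP attains a finite optimum at a vertex.

Evaluating z = 8u - 9v at each vertex:
  (0, 0): z = 0
  (10, 0): z = 80
  (10, 2): z = 62
  (7, 5): z = 11
  (0, 5): z = -45

Feasible with finite optimum z* = -45 at (0, 5).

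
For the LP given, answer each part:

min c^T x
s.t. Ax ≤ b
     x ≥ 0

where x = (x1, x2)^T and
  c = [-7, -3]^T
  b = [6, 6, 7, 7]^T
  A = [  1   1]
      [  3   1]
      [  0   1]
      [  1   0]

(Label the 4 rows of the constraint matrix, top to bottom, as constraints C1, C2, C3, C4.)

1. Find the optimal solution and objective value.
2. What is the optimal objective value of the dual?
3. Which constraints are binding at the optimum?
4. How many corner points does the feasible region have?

1. x1 = 0, x2 = 6, z = -18
2. -18 (by strong duality, equal to the primal optimum)
3. C1, C2, x1 ≥ 0
4. 3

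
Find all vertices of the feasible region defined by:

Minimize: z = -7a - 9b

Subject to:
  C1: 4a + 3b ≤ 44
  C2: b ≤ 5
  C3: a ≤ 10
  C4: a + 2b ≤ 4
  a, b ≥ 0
Each vertex is the intersection of two constraint boundaries that also satisfies all remaining constraints:
  a = 0 and b = 0 → (0, 0)
  a + 2b = 4 and b = 0 → (4, 0)
  a + 2b = 4 and a = 0 → (0, 2)

Vertices: (0, 0), (4, 0), (0, 2)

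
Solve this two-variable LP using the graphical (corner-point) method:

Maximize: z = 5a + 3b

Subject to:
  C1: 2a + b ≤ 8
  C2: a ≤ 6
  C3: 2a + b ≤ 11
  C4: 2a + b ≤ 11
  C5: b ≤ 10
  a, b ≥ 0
a = 0, b = 8, z = 24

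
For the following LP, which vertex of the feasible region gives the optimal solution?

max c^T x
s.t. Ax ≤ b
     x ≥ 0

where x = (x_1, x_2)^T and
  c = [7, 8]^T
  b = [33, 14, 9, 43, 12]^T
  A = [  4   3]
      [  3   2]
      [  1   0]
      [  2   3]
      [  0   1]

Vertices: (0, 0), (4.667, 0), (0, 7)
Evaluating z = 7x_1 + 8x_2 at each vertex:
  (0, 0): z = 0
  (4.667, 0): z = 32.67
  (0, 7): z = 56

The largest value is z = 56, attained at (0, 7).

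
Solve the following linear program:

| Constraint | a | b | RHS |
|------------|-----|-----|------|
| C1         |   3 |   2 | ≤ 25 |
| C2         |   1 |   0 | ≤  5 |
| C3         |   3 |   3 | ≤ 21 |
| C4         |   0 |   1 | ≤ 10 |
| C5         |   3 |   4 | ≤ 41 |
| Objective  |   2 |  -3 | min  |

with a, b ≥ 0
a = 0, b = 7, z = -21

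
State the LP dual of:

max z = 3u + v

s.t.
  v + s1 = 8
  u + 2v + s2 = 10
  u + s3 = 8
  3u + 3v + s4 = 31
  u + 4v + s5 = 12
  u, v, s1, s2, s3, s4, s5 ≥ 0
Minimize: z = 8y1 + 10y2 + 8y3 + 31y4 + 12y5

Subject to:
  C1: -y2 - y3 - 3y4 - y5 ≤ -3
  C2: -y1 - 2y2 - 3y4 - 4y5 ≤ -1
  y1, y2, y3, y4, y5 ≥ 0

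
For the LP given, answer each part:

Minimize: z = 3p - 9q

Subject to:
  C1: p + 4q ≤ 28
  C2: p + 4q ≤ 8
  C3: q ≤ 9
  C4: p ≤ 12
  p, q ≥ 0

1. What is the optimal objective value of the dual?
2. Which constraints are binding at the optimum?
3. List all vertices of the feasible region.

1. -18 (by strong duality, equal to the primal optimum)
2. C2, p ≥ 0
3. (0, 0), (8, 0), (0, 2)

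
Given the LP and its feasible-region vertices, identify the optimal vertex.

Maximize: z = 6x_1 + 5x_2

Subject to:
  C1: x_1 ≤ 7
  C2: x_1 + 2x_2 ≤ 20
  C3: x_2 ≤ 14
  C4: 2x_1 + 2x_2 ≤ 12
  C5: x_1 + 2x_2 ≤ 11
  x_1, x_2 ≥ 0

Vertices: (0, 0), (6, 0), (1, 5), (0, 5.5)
Evaluating z = 6x_1 + 5x_2 at each vertex:
  (0, 0): z = 0
  (6, 0): z = 36
  (1, 5): z = 31
  (0, 5.5): z = 27.5

The largest value is z = 36, attained at (6, 0).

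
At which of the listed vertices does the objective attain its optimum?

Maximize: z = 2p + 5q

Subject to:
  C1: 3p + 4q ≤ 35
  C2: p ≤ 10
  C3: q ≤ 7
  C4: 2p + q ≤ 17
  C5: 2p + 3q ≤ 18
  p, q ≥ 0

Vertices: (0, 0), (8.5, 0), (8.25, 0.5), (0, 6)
Evaluating z = 2p + 5q at each vertex:
  (0, 0): z = 0
  (8.5, 0): z = 17
  (8.25, 0.5): z = 19
  (0, 6): z = 30

The largest value is z = 30, attained at (0, 6).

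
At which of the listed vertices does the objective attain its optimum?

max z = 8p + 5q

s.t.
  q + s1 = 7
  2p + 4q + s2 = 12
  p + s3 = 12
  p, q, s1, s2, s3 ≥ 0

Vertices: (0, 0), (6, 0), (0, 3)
Evaluating z = 8p + 5q at each vertex:
  (0, 0): z = 0
  (6, 0): z = 48
  (0, 3): z = 15

The largest value is z = 48, attained at (6, 0).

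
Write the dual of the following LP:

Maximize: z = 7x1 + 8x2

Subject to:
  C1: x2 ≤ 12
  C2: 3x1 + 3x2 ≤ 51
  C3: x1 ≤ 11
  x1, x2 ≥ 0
Minimize: z = 12y1 + 51y2 + 11y3

Subject to:
  C1: -3y2 - y3 ≤ -7
  C2: -y1 - 3y2 ≤ -8
  y1, y2, y3 ≥ 0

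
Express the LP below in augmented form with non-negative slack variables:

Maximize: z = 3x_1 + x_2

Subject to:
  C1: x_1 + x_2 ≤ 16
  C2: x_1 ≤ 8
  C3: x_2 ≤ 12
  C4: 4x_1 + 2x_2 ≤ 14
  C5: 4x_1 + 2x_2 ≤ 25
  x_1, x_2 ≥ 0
max z = 3x_1 + x_2

s.t.
  x_1 + x_2 + s1 = 16
  x_1 + s2 = 8
  x_2 + s3 = 12
  4x_1 + 2x_2 + s4 = 14
  4x_1 + 2x_2 + s5 = 25
  x_1, x_2, s1, s2, s3, s4, s5 ≥ 0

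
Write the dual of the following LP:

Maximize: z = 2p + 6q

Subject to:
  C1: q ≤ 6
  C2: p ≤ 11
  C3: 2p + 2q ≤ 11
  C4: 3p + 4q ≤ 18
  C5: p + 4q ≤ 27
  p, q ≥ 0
Minimize: z = 6y1 + 11y2 + 11y3 + 18y4 + 27y5

Subject to:
  C1: -y2 - 2y3 - 3y4 - y5 ≤ -2
  C2: -y1 - 2y3 - 4y4 - 4y5 ≤ -6
  y1, y2, y3, y4, y5 ≥ 0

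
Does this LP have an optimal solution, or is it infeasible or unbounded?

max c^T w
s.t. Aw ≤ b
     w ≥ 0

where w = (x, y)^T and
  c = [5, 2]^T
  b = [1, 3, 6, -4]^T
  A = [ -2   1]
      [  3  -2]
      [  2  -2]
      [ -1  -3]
Feasible point: (1, 1) satisfies every constraint, so the LP is feasible.
Direction d = (1, 2): for each constraint row a, a·d ≤ 0 —
  (-2)(1) + (1)(2) = 0 ≤ 0
  (3)(1) + (-2)(2) = -1 ≤ 0
  (2)(1) + (-2)(2) = -2 ≤ 0
  (-1)(1) + (-3)(2) = -7 ≤ 0
and d ≥ 0, so (1, 1) + t·d stays feasible for every t ≥ 0. Along this ray z = 5x + 2y changes by 9 per unit t, so z → +∞.

The LP is unbounded; z can be made arbitrarily large.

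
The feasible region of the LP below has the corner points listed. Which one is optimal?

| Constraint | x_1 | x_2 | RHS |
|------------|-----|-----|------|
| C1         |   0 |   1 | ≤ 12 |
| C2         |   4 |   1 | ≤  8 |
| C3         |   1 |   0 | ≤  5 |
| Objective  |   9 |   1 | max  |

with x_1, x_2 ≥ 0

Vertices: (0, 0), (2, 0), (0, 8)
Evaluating z = 9x_1 + x_2 at each vertex:
  (0, 0): z = 0
  (2, 0): z = 18
  (0, 8): z = 8

The largest value is z = 18, attained at (2, 0).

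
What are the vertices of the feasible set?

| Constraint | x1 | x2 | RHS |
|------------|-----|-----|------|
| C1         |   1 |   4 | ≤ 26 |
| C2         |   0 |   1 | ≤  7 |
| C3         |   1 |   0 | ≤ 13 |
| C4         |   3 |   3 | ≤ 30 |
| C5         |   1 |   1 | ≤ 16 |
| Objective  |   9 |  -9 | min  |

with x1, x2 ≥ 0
Each vertex is the intersection of two constraint boundaries that also satisfies all remaining constraints:
  x1 = 0 and x2 = 0 → (0, 0)
  3x1 + 3x2 = 30 and x2 = 0 → (10, 0)
  x1 + 4x2 = 26 and 3x1 + 3x2 = 30 → (4.667, 5.333)
  x1 + 4x2 = 26 and x1 = 0 → (0, 6.5)

Vertices: (0, 0), (10, 0), (4.667, 5.333), (0, 6.5)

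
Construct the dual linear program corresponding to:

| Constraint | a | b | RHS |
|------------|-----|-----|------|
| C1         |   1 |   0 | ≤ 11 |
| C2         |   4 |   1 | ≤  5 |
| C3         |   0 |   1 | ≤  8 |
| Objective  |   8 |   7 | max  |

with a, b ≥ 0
Minimize: z = 11y1 + 5y2 + 8y3

Subject to:
  C1: -y1 - 4y2 ≤ -8
  C2: -y2 - y3 ≤ -7
  y1, y2, y3 ≥ 0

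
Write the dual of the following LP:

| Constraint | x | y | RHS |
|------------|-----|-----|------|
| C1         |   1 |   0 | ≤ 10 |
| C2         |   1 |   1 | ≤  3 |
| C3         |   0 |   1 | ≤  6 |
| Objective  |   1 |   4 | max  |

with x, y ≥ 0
Minimize: z = 10y1 + 3y2 + 6y3

Subject to:
  C1: -y1 - y2 ≤ -1
  C2: -y2 - y3 ≤ -4
  y1, y2, y3 ≥ 0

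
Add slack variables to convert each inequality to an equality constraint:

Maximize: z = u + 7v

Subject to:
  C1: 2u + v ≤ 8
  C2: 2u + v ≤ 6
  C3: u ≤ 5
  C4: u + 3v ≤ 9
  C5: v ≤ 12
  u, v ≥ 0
max z = u + 7v

s.t.
  2u + v + s1 = 8
  2u + v + s2 = 6
  u + s3 = 5
  u + 3v + s4 = 9
  v + s5 = 12
  u, v, s1, s2, s3, s4, s5 ≥ 0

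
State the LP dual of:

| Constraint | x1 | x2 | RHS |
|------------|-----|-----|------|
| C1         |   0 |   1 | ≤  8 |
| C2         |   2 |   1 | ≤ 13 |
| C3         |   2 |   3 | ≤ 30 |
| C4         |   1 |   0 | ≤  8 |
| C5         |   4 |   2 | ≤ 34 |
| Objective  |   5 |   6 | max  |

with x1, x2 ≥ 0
Minimize: z = 8y1 + 13y2 + 30y3 + 8y4 + 34y5

Subject to:
  C1: -2y2 - 2y3 - y4 - 4y5 ≤ -5
  C2: -y1 - y2 - 3y3 - 2y5 ≤ -6
  y1, y2, y3, y4, y5 ≥ 0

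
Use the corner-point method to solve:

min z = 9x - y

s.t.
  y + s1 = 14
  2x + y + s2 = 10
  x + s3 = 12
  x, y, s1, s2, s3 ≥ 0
Each vertex is the intersection of two constraint boundaries that also satisfies all remaining constraints:
  x = 0 and y = 0 → (0, 0)
  2x + y = 10 and y = 0 → (5, 0)
  2x + y = 10 and x = 0 → (0, 10)

Evaluating z = 9x - y at each vertex:
  (0, 0): z = 0
  (5, 0): z = 45
  (0, 10): z = -10

The minimum is at (0, 10) with z = -10.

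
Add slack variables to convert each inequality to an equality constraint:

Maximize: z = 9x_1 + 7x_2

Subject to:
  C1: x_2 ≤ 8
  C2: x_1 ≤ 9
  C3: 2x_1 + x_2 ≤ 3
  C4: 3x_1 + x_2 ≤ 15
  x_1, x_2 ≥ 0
max z = 9x_1 + 7x_2

s.t.
  x_2 + s1 = 8
  x_1 + s2 = 9
  2x_1 + x_2 + s3 = 3
  3x_1 + x_2 + s4 = 15
  x_1, x_2, s1, s2, s3, s4 ≥ 0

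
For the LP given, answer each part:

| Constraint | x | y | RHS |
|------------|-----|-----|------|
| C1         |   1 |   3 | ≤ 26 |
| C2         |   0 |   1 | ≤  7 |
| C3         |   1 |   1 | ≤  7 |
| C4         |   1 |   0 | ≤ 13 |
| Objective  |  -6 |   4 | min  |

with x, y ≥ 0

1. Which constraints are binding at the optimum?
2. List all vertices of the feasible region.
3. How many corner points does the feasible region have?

1. C3, y ≥ 0
2. (0, 0), (7, 0), (0, 7)
3. 3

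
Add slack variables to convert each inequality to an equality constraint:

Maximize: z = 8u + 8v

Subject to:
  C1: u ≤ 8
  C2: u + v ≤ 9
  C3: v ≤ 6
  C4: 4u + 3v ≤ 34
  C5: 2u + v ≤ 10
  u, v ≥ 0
max z = 8u + 8v

s.t.
  u + s1 = 8
  u + v + s2 = 9
  v + s3 = 6
  4u + 3v + s4 = 34
  2u + v + s5 = 10
  u, v, s1, s2, s3, s4, s5 ≥ 0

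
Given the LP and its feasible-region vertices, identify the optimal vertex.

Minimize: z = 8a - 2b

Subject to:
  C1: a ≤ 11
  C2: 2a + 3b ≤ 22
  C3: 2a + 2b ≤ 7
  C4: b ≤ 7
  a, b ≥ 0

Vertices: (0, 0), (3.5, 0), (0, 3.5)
Evaluating z = 8a - 2b at each vertex:
  (0, 0): z = 0
  (3.5, 0): z = 28
  (0, 3.5): z = -7

The smallest value is z = -7, attained at (0, 3.5).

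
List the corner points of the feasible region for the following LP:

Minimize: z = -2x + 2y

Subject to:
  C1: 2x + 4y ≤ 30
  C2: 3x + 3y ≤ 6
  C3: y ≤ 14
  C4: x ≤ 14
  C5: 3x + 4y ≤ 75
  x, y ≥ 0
Each vertex is the intersection of two constraint boundaries that also satisfies all remaining constraints:
  x = 0 and y = 0 → (0, 0)
  3x + 3y = 6 and y = 0 → (2, 0)
  3x + 3y = 6 and x = 0 → (0, 2)

Vertices: (0, 0), (2, 0), (0, 2)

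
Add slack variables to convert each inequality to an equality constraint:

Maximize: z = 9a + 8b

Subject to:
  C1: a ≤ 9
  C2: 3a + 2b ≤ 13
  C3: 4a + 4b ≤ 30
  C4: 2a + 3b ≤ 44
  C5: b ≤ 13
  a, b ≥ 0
max z = 9a + 8b

s.t.
  a + s1 = 9
  3a + 2b + s2 = 13
  4a + 4b + s3 = 30
  2a + 3b + s4 = 44
  b + s5 = 13
  a, b, s1, s2, s3, s4, s5 ≥ 0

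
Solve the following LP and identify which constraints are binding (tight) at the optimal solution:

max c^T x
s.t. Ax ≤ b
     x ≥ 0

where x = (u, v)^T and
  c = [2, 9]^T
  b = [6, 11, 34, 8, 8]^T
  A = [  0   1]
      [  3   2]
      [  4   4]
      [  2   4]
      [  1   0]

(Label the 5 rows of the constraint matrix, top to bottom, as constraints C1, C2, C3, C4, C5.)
Optimal: u = 0, v = 2
Slack at optimum:
  C1: slack = 4
  C2: slack = 7
  C3: slack = 26
  C4: slack = 0 (binding)
  C5: slack = 8
  u ≥ 0: u = 0 (binding)
  v ≥ 0: v = 2
Binding constraints: C4, u ≥ 0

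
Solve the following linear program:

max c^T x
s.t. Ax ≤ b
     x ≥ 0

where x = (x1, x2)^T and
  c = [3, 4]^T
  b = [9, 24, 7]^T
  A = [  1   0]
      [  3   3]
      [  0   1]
Each vertex is the intersection of two constraint boundaries that also satisfies all remaining constraints:
  x1 = 0 and x2 = 0 → (0, 0)
  3x1 + 3x2 = 24 and x2 = 0 → (8, 0)
  3x1 + 3x2 = 24 and x2 = 7 → (1, 7)
  x2 = 7 and x1 = 0 → (0, 7)

Evaluating z = 3x1 + 4x2 at each vertex:
  (0, 0): z = 0
  (8, 0): z = 24
  (1, 7): z = 31
  (0, 7): z = 28

The maximum is at (1, 7) with z = 31.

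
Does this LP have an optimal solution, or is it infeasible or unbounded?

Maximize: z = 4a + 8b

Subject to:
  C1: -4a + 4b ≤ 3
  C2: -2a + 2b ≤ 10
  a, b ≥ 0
Feasible point: (0, 0) satisfies every constraint, so the LP is feasible.
Direction d = (1, 0): for each constraint row a, a·d ≤ 0 —
  (-4)(1) + (4)(0) = -4 ≤ 0
  (-2)(1) + (2)(0) = -2 ≤ 0
and d ≥ 0, so (0, 0) + t·d stays feasible for every t ≥ 0. Along this ray z = 4a + 8b changes by 4 per unit t, so z → +∞.

The LP is unbounded; z can be made arbitrarily large.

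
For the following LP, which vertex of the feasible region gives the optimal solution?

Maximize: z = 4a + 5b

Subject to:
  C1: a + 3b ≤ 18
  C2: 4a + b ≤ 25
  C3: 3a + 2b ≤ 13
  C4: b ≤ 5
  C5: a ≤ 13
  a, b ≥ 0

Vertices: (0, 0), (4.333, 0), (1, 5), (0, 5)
Evaluating z = 4a + 5b at each vertex:
  (0, 0): z = 0
  (4.333, 0): z = 17.33
  (1, 5): z = 29
  (0, 5): z = 25

The largest value is z = 29, attained at (1, 5).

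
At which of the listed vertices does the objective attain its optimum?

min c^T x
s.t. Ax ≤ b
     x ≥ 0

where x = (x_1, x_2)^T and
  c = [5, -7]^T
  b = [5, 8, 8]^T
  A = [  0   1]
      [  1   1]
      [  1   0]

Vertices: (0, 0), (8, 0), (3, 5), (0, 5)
Evaluating z = 5x_1 - 7x_2 at each vertex:
  (0, 0): z = 0
  (8, 0): z = 40
  (3, 5): z = -20
  (0, 5): z = -35

The smallest value is z = -35, attained at (0, 5).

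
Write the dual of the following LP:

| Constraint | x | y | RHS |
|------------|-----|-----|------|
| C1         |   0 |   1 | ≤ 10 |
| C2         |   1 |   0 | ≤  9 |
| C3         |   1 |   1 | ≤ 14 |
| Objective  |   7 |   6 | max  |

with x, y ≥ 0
Minimize: z = 10y1 + 9y2 + 14y3

Subject to:
  C1: -y2 - y3 ≤ -7
  C2: -y1 - y3 ≤ -6
  y1, y2, y3 ≥ 0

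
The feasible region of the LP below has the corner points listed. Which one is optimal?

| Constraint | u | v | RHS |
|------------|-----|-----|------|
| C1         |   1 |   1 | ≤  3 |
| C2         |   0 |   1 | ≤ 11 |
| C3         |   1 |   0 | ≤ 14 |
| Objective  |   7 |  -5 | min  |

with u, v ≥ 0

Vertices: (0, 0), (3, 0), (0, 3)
(0, 3) with z = -15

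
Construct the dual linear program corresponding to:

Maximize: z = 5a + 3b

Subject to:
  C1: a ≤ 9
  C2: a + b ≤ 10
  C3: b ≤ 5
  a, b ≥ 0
Minimize: z = 9y1 + 10y2 + 5y3

Subject to:
  C1: -y1 - y2 ≤ -5
  C2: -y2 - y3 ≤ -3
  y1, y2, y3 ≥ 0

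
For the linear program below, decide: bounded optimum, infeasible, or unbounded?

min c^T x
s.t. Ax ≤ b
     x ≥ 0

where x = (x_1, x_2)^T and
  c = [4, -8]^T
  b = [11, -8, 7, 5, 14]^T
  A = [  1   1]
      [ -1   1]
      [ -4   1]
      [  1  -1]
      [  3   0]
One constraint requires x_1 - x_2 ≤ 5, while the constraint -x_1 + x_2 ≤ -8 is equivalent to x_1 - x_2 ≥ 8. Together they would need 8 ≤ x_1 - x_2 ≤ 5, which is impossible since 8 > 5. No point satisfies all constraints.

The feasible region is empty; the LP is infeasible.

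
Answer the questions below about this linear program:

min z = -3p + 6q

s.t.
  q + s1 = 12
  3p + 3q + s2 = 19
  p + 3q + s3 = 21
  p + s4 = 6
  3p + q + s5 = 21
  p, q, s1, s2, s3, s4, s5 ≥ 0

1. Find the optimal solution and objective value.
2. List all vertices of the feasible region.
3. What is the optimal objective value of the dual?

1. p = 6, q = 0, z = -18
2. (0, 0), (6, 0), (6, 0.3333), (0, 6.333)
3. -18 (by strong duality, equal to the primal optimum)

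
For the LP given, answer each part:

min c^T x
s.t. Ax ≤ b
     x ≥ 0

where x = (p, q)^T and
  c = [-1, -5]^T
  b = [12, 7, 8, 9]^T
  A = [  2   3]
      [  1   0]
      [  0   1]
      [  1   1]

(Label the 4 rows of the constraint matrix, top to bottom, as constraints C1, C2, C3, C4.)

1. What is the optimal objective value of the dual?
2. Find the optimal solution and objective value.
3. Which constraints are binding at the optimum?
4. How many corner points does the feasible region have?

1. -20 (by strong duality, equal to the primal optimum)
2. p = 0, q = 4, z = -20
3. C1, p ≥ 0
4. 3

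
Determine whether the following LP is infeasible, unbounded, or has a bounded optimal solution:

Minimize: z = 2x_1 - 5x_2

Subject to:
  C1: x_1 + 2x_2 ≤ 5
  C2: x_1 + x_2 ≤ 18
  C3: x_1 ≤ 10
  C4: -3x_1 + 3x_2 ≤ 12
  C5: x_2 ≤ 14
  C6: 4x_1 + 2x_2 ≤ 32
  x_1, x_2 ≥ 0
The point (0, 2.5) satisfies every constraint, so the LP is feasible; the constraints give x_1 ≤ 10 and x_2 ≤ 14, which with x_1, x_2 ≥ 0 keep the feasible region inside a bounded box. A feasible, bounded LP attains a finite optimum at a vertex.

Bounded optimum: z* = -12.5 at (0, 2.5).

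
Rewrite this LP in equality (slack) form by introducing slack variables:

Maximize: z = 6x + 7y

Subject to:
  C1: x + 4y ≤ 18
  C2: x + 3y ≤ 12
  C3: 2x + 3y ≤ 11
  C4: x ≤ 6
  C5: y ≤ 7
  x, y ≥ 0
max z = 6x + 7y

s.t.
  x + 4y + s1 = 18
  x + 3y + s2 = 12
  2x + 3y + s3 = 11
  x + s4 = 6
  y + s5 = 7
  x, y, s1, s2, s3, s4, s5 ≥ 0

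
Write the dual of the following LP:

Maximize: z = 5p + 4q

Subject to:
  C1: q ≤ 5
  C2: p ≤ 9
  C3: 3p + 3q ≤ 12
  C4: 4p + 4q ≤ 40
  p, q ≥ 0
Minimize: z = 5y1 + 9y2 + 12y3 + 40y4

Subject to:
  C1: -y2 - 3y3 - 4y4 ≤ -5
  C2: -y1 - 3y3 - 4y4 ≤ -4
  y1, y2, y3, y4 ≥ 0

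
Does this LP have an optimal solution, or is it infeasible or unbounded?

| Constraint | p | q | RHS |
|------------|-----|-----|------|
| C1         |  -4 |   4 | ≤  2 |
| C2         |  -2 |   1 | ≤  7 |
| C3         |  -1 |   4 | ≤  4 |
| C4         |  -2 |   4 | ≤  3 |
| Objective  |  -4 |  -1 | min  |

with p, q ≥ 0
Feasible point: (0, 0) satisfies every constraint, so the LP is feasible.
Direction d = (1, 0): for each constraint row a, a·d ≤ 0 —
  (-4)(1) + (4)(0) = -4 ≤ 0
  (-2)(1) + (1)(0) = -2 ≤ 0
  (-1)(1) + (4)(0) = -1 ≤ 0
  (-2)(1) + (4)(0) = -2 ≤ 0
and d ≥ 0, so (0, 0) + t·d stays feasible for every t ≥ 0. Along this ray z = -4p - q changes by -4 per unit t, so z → −∞.

The LP is unbounded; z can be made arbitrarily small.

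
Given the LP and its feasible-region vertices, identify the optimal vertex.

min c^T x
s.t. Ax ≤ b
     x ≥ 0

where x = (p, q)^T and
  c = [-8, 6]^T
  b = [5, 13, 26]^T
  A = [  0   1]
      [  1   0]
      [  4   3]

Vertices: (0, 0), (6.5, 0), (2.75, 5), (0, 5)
(6.5, 0) with z = -52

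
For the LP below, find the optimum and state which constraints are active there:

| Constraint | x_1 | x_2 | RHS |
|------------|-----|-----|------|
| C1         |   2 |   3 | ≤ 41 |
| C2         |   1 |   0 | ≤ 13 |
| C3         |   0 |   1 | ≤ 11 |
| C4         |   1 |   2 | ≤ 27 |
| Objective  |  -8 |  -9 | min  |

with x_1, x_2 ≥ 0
Optimal: x_1 = 13, x_2 = 5
Slack at optimum:
  C1: slack = 0 (binding)
  C2: slack = 0 (binding)
  C3: slack = 6
  C4: slack = 4
  x_1 ≥ 0: x_1 = 13
  x_2 ≥ 0: x_2 = 5
Binding constraints: C1, C2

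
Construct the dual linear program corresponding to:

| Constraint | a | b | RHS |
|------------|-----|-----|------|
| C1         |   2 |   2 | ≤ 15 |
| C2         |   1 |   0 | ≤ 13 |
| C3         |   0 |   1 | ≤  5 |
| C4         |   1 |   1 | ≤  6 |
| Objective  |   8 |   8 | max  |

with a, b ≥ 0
Minimize: z = 15y1 + 13y2 + 5y3 + 6y4

Subject to:
  C1: -2y1 - y2 - y4 ≤ -8
  C2: -2y1 - y3 - y4 ≤ -8
  y1, y2, y3, y4 ≥ 0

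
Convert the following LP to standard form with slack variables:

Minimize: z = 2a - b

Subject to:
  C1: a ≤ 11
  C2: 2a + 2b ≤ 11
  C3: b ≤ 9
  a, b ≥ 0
min z = 2a - b

s.t.
  a + s1 = 11
  2a + 2b + s2 = 11
  b + s3 = 9
  a, b, s1, s2, s3 ≥ 0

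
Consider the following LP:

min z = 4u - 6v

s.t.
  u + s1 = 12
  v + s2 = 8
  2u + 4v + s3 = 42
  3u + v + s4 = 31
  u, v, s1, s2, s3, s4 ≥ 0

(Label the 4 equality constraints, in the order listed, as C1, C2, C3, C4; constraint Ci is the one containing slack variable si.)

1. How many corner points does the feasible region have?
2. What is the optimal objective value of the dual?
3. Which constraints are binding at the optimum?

1. 5
2. -48 (by strong duality, equal to the primal optimum)
3. C2, u ≥ 0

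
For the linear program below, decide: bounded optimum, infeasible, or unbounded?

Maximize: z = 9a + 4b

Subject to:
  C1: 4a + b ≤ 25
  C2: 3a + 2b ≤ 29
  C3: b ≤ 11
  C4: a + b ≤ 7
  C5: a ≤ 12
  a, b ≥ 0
The point (6, 1) satisfies every constraint, so the LP is feasible; the constraints give a ≤ 12 and b ≤ 11, which with a, b ≥ 0 keep the feasible region inside a bounded box. A feasible, bounded LP attains a finite optimum at a vertex.

Evaluating z = 9a + 4b at each vertex:
  (0, 0): z = 0
  (6.25, 0): z = 56.25
  (6, 1): z = 58
  (0, 7): z = 28

The LP has an optimal solution: (6, 1) with z = 58.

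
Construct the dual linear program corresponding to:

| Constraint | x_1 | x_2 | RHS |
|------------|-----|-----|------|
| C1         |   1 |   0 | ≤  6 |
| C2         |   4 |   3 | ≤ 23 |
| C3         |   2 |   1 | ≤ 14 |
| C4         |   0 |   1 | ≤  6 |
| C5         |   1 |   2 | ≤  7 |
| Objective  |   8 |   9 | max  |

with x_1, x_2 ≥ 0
Minimize: z = 6y1 + 23y2 + 14y3 + 6y4 + 7y5

Subject to:
  C1: -y1 - 4y2 - 2y3 - y5 ≤ -8
  C2: -3y2 - y3 - y4 - 2y5 ≤ -9
  y1, y2, y3, y4, y5 ≥ 0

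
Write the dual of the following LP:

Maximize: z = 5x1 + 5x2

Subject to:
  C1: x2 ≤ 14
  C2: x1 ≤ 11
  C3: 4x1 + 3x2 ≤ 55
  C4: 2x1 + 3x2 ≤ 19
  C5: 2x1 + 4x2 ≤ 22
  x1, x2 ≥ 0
Minimize: z = 14y1 + 11y2 + 55y3 + 19y4 + 22y5

Subject to:
  C1: -y2 - 4y3 - 2y4 - 2y5 ≤ -5
  C2: -y1 - 3y3 - 3y4 - 4y5 ≤ -5
  y1, y2, y3, y4, y5 ≥ 0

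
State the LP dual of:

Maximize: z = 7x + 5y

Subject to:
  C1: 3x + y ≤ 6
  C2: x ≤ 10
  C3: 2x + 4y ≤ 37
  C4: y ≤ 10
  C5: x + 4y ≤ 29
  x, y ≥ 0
Minimize: z = 6y1 + 10y2 + 37y3 + 10y4 + 29y5

Subject to:
  C1: -3y1 - y2 - 2y3 - y5 ≤ -7
  C2: -y1 - 4y3 - y4 - 4y5 ≤ -5
  y1, y2, y3, y4, y5 ≥ 0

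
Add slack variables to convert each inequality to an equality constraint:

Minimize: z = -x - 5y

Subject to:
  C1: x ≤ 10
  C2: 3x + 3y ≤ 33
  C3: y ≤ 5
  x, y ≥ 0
min z = -x - 5y

s.t.
  x + s1 = 10
  3x + 3y + s2 = 33
  y + s3 = 5
  x, y, s1, s2, s3 ≥ 0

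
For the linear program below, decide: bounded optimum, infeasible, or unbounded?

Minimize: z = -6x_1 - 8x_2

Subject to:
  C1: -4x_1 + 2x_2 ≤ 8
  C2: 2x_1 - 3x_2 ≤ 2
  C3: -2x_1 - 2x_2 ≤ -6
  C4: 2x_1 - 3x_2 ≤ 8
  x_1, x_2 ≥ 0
Feasible point: (0, 3) satisfies every constraint, so the LP is feasible.
Direction d = (1, 1): for each constraint row a, a·d ≤ 0 —
  (-4)(1) + (2)(1) = -2 ≤ 0
  (2)(1) + (-3)(1) = -1 ≤ 0
  (-2)(1) + (-2)(1) = -4 ≤ 0
  (2)(1) + (-3)(1) = -1 ≤ 0
and d ≥ 0, so (0, 3) + t·d stays feasible for every t ≥ 0. Along this ray z = -6x_1 - 8x_2 changes by -14 per unit t, so z → −∞.

The LP is unbounded; z can be made arbitrarily small.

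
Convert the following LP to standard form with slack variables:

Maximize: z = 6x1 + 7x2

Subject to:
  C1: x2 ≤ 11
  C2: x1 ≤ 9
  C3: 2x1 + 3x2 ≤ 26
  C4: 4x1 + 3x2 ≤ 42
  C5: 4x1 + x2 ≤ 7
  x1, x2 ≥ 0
max z = 6x1 + 7x2

s.t.
  x2 + s1 = 11
  x1 + s2 = 9
  2x1 + 3x2 + s3 = 26
  4x1 + 3x2 + s4 = 42
  4x1 + x2 + s5 = 7
  x1, x2, s1, s2, s3, s4, s5 ≥ 0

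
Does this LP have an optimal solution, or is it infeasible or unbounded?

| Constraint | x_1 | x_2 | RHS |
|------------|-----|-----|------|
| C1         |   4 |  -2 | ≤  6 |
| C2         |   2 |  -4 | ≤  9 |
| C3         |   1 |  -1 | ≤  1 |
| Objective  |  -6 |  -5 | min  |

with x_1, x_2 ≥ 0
Feasible point: (0, 0) satisfies every constraint, so the LP is feasible.
Direction d = (0, 1): for each constraint row a, a·d ≤ 0 —
  (4)(0) + (-2)(1) = -2 ≤ 0
  (2)(0) + (-4)(1) = -4 ≤ 0
  (1)(0) + (-1)(1) = -1 ≤ 0
and d ≥ 0, so (0, 0) + t·d stays feasible for every t ≥ 0. Along this ray z = -6x_1 - 5x_2 changes by -5 per unit t, so z → −∞.

Unbounded — the objective can decrease without bound over the feasible region.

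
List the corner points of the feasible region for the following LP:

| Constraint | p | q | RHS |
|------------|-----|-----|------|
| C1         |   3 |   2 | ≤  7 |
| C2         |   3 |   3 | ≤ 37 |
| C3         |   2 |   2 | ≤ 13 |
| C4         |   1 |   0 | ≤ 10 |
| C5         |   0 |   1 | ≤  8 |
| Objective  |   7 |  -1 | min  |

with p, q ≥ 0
Each vertex is the intersection of two constraint boundaries that also satisfies all remaining constraints:
  p = 0 and q = 0 → (0, 0)
  3p + 2q = 7 and q = 0 → (2.333, 0)
  3p + 2q = 7 and p = 0 → (0, 3.5)

Vertices: (0, 0), (2.333, 0), (0, 3.5)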